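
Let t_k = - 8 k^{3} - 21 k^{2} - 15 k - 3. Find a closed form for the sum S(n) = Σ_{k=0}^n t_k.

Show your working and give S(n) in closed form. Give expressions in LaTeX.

S(n) = - 2 n^{4} - 11 n^{3} - 20 n^{2} - 14 n - 3

The ratio is (8*k**3 + 45*k**2 + 81*k + 47)/(8*k**3 + 21*k**2 + 15*k + 3).
A = 1, B = 1, C = k**3 + 21*k**2/8 + 15*k/8 + 3/8.
Need (1)·f(k+1) − (1)·f(k) = k**3 + 21*k**2/8 + 15*k/8 + 3/8.
Bound: deg f ≤ 4.
Solve for f: f(k) = k*(2*k + 1)*(k**2 + k - 1)/8 (degree 4 ≤ 4).
Then R = B(k−1)f/C = k*(2*k + 1)*(k**2 + k - 1)/(8*k**3 + 21*k**2 + 15*k + 3), so s_k = R(k)·t_k = k*(-2*k**3 - 3*k**2 + k + 1).
s_(k+1) − s_k = -8*k**3 - 21*k**2 - 15*k - 3 = t_k.
Telescope: S(n) = s_(n+1) − s_(0) = -2*n**4 - 11*n**3 - 20*n**2 - 14*n - 3 − (0) = -2*n**4 - 11*n**3 - 20*n**2 - 14*n - 3.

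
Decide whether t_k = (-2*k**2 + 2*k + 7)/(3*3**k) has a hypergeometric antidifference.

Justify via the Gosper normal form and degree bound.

Yes. s_k = (k**2 - 3)/3**k.

The ratio is (2*k**2 + 2*k - 7)/(3*(2*k**2 - 2*k - 7)).
Gosper form: A/B · C(k+1)/C(k) with A=1/3, B=1, C=k**2 - k - 7/2.
Solve (1/3)·f(k+1) − (1)·f(k) = k**2 - k - 7/2.
deg f ≤ 2 (via 0,0,2).
Coefficient equations give f(k) = -3*(k**2 - 3)/2.
R(k) = B(k−1)·f(k)/C(k) = -3*(k**2 - 3)/(2*k**2 - 2*k - 7); s_k = R·t_k = (k**2 - 3)/3**k.
Δs = (-2*k**2 + 2*k + 7)/(3*3**k), as required.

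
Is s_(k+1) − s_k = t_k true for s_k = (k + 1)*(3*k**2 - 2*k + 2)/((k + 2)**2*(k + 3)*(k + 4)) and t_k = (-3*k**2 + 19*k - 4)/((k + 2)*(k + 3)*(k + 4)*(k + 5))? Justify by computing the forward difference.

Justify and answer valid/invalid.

s_(k+1) = -(k + 2)*(2*k - 3*(k + 1)**2)/((k + 3)**2*(k + 4)*(k + 5))
s_(k+1) − s_k = (-3*k**4 + 10*k**3 + 73*k**2 + 52*k - 6)/(k**6 + 19*k**5 + 147*k**4 + 593*k**3 + 1316*k**2 + 1524*k + 720)
(s_(k+1) − s_k) − t_k = 6*(k**3 - 7*k + 3)/(k**6 + 19*k**5 + 147*k**4 + 593*k**3 + 1316*k**2 + 1524*k + 720)

Invalid: residual 6*(k**3 - 7*k + 3)/(k**6 + 19*k**5 + 147*k**4 + 593*k**3 + 1316*k**2 + 1524*k + 720) ≠ 0.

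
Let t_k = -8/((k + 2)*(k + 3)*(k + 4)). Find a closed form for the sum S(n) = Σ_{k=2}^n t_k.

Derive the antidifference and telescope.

Step 1: r(k) = (k + 2)/(k + 5).
A = k + 2, B = k + 5, C = 1.
Key eq: (k + 2)·f(k+1) = (k + 4)·f(k) + (1).
From deg A=1, deg B=1, deg C=0: d=2.
Solving with deg f ≤ 2: f(k) = k*(k + 5)/12.
Get s_k = R·t_k = 2*k*(-k - 5)/(3*(k + 2)*(k + 3)) with R(k) = B(k−1)f(k)/C(k) = k*(k + 4)*(k + 5)/12.
Verify: -8/(k**3 + 9*k**2 + 26*k + 24) matches t_k.
Σ_(k=2)^n t_k = s_(n+1) − s_(2) = (2*(-n**2 - 7*n - 6)/(3*(n**2 + 7*n + 12))) − (-7/15), i.e. (-n**2 - 7*n + 8)/(5*(n**2 + 7*n + 12)).

S(n) = (-n**2 - 7*n + 8)/(5*(n**2 + 7*n + 12))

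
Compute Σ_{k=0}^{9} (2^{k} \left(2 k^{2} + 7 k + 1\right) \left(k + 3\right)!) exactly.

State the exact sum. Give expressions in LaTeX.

Σ = 57388223692806

t_(k+1)/t_k = 2*(2*k**3 + 19*k**2 + 54*k + 40)/(2*k**2 + 7*k + 1).
Normal form (A,B,C) = (2*k + 8, 1, k**2 + 7*k/2 + 1/2).
Key eq: (2*k + 8)·f(k+1) = (1)·f(k) + (k**2 + 7*k/2 + 1/2).
d = 1 from the (1,0,2) case.
Coefficient equations give f(k) = (k - 1)/2.
Get s_k = R·t_k = 2**k*(k - 1)*factorial(k + 3) with R(k) = B(k−1)f(k)/C(k) = (k - 1)/(2*k**2 + 7*k + 1).
Check: Δs_k = 2**k*(2*k**2 + 7*k + 1)*factorial(k + 3). ✓
Evaluate s at k=10 and k=0: 57388223692800 and -6; difference 57388223692806.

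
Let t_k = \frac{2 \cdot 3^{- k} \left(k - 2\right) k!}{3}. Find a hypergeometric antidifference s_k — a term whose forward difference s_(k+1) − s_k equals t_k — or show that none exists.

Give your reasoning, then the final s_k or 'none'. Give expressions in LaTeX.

Step 1: r(k) = (k**2 - 1)/(3*(k - 2)).
Factor: A=k/3 + 1/3; B=1; C=k - 2.
Solve (k/3 + 1/3)·f(k+1) − (1)·f(k) = k - 2.
From deg A=1, deg B=0, deg C=1: d=0.
Solving with deg f ≤ 0: f(k) = 3.
Get s_k = R·t_k = 2*factorial(k)/3**k with R(k) = B(k−1)f(k)/C(k) = 3/(k - 2).
s_(k+1) − s_k = 2*(k - 2)*factorial(k)/(3*3**k) = t_k.

s_k = 2 \cdot 3^{- k} k!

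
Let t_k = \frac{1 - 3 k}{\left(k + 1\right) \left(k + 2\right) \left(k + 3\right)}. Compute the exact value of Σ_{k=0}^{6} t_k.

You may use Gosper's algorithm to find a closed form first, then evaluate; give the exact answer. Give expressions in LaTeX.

Σ = -7/36

Step 1: r(k) = (k + 1)*(3*k + 2)/((k + 4)*(3*k - 1)).
Gosper form: A/B · C(k+1)/C(k) with A=k + 1, B=k + 4, C=k - 1/3.
f must satisfy (k + 1)·f(k+1) − (k + 3)·f(k) = k - 1/3.
d = 2 from the (1,1,1) case.
Solving with deg f ≤ 2: f(k) = k*(k - 3)/6.
R(k) = B(k−1)·f(k)/C(k) = k*(k - 3)*(k + 3)/(2*(3*k - 1)); s_k = R·t_k = k*(3 - k)/(2*(k + 1)*(k + 2)).
s_(k+1) − s_k = (1 - 3*k)/(k**3 + 6*k**2 + 11*k + 6) = t_k.
Evaluate s at k=7 and k=0: -7/36 and 0; difference -7/36.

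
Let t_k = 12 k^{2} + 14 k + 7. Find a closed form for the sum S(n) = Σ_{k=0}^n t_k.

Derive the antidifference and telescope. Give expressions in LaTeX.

S(n) = 4 n^{3} + 13 n^{2} + 16 n + 7

t_(k+1)/t_k = (12*k**2 + 38*k + 33)/(12*k**2 + 14*k + 7).
A = 1, B = 1, C = k**2 + 7*k/6 + 7/12.
Solve (1)·f(k+1) − (1)·f(k) = k**2 + 7*k/6 + 7/12.
From deg A=0, deg B=0, deg C=2: d=3.
A polynomial solution: f(k) = k*(4*k**2 + k + 2)/12.
Then R = B(k−1)f/C = k*(4*k**2 + k + 2)/(12*k**2 + 14*k + 7), so s_k = R(k)·t_k = k*(4*k**2 + k + 2).
Δs = 12*k**2 + 14*k + 7, as required.
Evaluate: s_(n+1) = 4*n**3 + 13*n**2 + 16*n + 7; subtract s_(0) = 0 ⇒ S(n) = 4*n**3 + 13*n**2 + 16*n + 7.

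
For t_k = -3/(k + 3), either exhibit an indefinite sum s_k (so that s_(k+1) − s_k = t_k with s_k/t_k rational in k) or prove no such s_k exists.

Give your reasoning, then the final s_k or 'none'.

none (Gosper's algorithm certifies no s_k)

The ratio is (k + 3)/(k + 4).
Factor: A=k + 3; B=k + 4; C=1.
Key eq: (k + 3)·f(k+1) = (k + 3)·f(k) + (1).
Bound: deg f ≤ 0.
Put f(k) = c0: A·f(k+1) − B(k−1)·f(k) − C = -1; need -1 = 0 — inconsistent ⇒ no f, not summable.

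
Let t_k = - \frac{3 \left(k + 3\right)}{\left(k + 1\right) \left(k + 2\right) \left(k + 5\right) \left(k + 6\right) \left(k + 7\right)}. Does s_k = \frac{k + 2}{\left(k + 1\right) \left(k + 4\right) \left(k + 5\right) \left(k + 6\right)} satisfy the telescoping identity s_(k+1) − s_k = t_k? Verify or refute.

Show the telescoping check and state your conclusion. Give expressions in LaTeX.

Invalid: residual \frac{4 \left(2 k + 5\right)}{k^{6} + 25 k^{5} + 247 k^{4} + 1219 k^{3} + 3112 k^{2} + 3796 k + 1680} ≠ 0.

s_(k+1) = (k + 3)/((k + 2)*(k + 5)*(k + 6)*(k + 7))
s_(k+1) − s_k = ((k + 1)*(k + 3)*(k + 4) - (k + 2)**2*(k + 7))/((k + 1)*(k + 2)*(k + 4)*(k + 5)*(k + 6)*(k + 7))
(s_(k+1) − s_k) − t_k = 4*(2*k + 5)/(k**6 + 25*k**5 + 247*k**4 + 1219*k**3 + 3112*k**2 + 3796*k + 1680)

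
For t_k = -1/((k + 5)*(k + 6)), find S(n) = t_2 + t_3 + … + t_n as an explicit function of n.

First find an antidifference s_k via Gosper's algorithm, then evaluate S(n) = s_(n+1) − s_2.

S(n) = (1 - n)/(7*(n + 6))

The ratio is (k + 5)/(k + 7).
So A=k + 5 and B=k + 7, with C=1.
Solve (k + 5)·f(k+1) − (k + 6)·f(k) = 1.
Degrees (1,1,0) ⇒ d ≤ 1.
Solving with deg f ≤ 1: f(k) = k/5.
So s_k = (B(k−1)f/C)·t_k = (k*(k + 6)/5)·t_k = -k/(5*k + 25).
Verify: -1/(k**2 + 11*k + 30) matches t_k.
Σ_(k=2)^n t_k = s_(n+1) − s_(2) = ((-n - 1)/(5*(n + 6))) − (-2/35), i.e. (1 - n)/(7*(n + 6)).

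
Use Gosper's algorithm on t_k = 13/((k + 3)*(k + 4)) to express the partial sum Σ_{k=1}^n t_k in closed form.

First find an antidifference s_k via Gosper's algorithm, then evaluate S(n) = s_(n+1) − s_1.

Step 1: r(k) = (k + 3)/(k + 5).
Gosper form: A/B · C(k+1)/C(k) with A=k + 3, B=k + 5, C=1.
f must satisfy (k + 3)·f(k+1) − (k + 4)·f(k) = 1.
deg f ≤ 1 (via 1,1,0).
Match coefficients ⇒ f(k) = k/3.
Certificate R = B(k−1)f/C = k*(k + 4)/3 gives s_k = 13*k/(3*(k + 3)).
s_(k+1) − s_k = 13/(k**2 + 7*k + 12) = t_k.
s_(n+1) = 13*(n + 1)/(3*(n + 4)) and s_(1) = 13/12, so S(n) = 13*n/(4*(n + 4)).

S(n) = 13*n/(4*(n + 4))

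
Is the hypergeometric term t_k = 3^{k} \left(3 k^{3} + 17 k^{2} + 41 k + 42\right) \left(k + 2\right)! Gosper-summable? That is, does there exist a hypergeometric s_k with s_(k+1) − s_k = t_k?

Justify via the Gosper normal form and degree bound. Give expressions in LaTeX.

Yes. s_k = 3^{k} \left(k^{2} + k + 3\right) \left(k + 2\right)!.

Step 1: r(k) = 3*(3*k**4 + 35*k**3 + 162*k**2 + 355*k + 309)/(3*k**3 + 17*k**2 + 41*k + 42).
Gosper form: A/B · C(k+1)/C(k) with A=3*k + 9, B=1, C=k**3 + 17*k**2/3 + 41*k/3 + 14.
Key eq: (3*k + 9)·f(k+1) = (1)·f(k) + (k**3 + 17*k**2/3 + 41*k/3 + 14).
Bound: deg f ≤ 2.
Coefficient equations give f(k) = (k**2 + k + 3)/3.
Then R = B(k−1)f/C = (k**2 + k + 3)/(3*k**3 + 17*k**2 + 41*k + 42), so s_k = R(k)·t_k = 3**k*(k**2 + k + 3)*factorial(k + 2).
Check: Δs_k = 3**k*(3*k**3 + 17*k**2 + 41*k + 42)*factorial(k + 2). ✓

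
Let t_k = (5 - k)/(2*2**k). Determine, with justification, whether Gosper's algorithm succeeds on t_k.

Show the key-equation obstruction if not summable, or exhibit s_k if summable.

Yes. s_k = (k - 4)/2**k.

Step 1: r(k) = (k - 4)/(2*(k - 5)).
Normal form (A,B,C) = (1/2, 1, k - 5).
f must satisfy (1/2)·f(k+1) − (1)·f(k) = k - 5.
deg f ≤ 1 (via 0,0,1).
Match coefficients ⇒ f(k) = -2*(k - 4).
Certificate R = B(k−1)f/C = -2*(k - 4)/(k - 5) gives s_k = (k - 4)/2**k.
Check: Δs_k = (5 - k)/(2*2**k). ✓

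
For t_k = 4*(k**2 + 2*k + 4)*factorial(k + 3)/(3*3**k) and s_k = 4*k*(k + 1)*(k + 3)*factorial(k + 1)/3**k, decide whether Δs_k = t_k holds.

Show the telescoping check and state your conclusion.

Invalid: residual -4*(k**3 + 4*k**2 + 5*k + 8)*factorial(k + 1)/(3*3**k) ≠ 0.

s_(k+1) = 4*(k + 1)*(k + 2)*(k + 4)*factorial(k + 2)/(3*3**k)
s_(k+1) − s_k = 4*(k + 1)*(k**3 + 5*k**2 + 11*k + 16)*factorial(k + 1)/(3*3**k)
(s_(k+1) − s_k) − t_k = -4*(k**3 + 4*k**2 + 5*k + 8)*factorial(k + 1)/(3*3**k)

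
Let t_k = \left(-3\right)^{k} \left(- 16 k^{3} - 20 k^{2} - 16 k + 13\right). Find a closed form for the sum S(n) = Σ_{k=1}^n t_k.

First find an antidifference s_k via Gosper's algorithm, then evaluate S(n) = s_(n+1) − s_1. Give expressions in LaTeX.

S(n) = - 12 \left(-3\right)^{n} n^{3} - 24 \left(-3\right)^{n} n^{2} - 15 \left(-3\right)^{n} n + 9 \left(-3\right)^{n} - 9

Compute t_(k+1)/t_k: get 3*(-16*k**3 - 68*k**2 - 104*k - 39)/(16*k**3 + 20*k**2 + 16*k - 13).
Factor: A=-3; B=1; C=k**3 + 5*k**2/4 + k - 13/16.
Solve (-3)·f(k+1) − (1)·f(k) = k**3 + 5*k**2/4 + k - 13/16.
From deg A=0, deg B=0, deg C=3: d=3.
Coefficient equations give f(k) = -(4*k**3 - 4*k**2 + k - 4)/16.
Certificate R = B(k−1)f/C = -(4*k**3 - 4*k**2 + k - 4)/(16*k**3 + 20*k**2 + 16*k - 13) gives s_k = (-3)**k*(4*k**3 - 4*k**2 + k - 4).
Verify: (-3)**k*(-16*k**3 - 20*k**2 - 16*k + 13) matches t_k.
Telescope: S(n) = s_(n+1) − s_(1) = (-3)**(n + 1)*(4*n**3 + 8*n**2 + 5*n - 3) − (9) = -12*(-3)**n*n**3 - 24*(-3)**n*n**2 - 15*(-3)**n*n + 9*(-3)**n - 9.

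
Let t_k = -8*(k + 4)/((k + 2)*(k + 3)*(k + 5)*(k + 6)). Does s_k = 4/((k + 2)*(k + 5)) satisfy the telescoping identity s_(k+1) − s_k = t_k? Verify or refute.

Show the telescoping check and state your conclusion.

valid (s_(k+1) − s_k reduces to t_k)

s_(k+1) = 4/((k + 3)*(k + 6))
s_(k+1) − s_k = 8*(-k - 4)/(k**4 + 16*k**3 + 91*k**2 + 216*k + 180)
(s_(k+1) − s_k) − t_k = 0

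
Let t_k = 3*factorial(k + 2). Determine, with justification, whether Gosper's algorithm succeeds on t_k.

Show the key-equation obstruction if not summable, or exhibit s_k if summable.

No — key equation has no polynomial f.

Ratio r(k) = k + 3.
Factor: A=k + 3; B=1; C=1.
f must satisfy (k + 3)·f(k+1) − (1)·f(k) = 1.
Degrees (1,0,0) ⇒ d ≤ -1.
Negative degree bound (-1): no f exists, t_k not Gosper-summable.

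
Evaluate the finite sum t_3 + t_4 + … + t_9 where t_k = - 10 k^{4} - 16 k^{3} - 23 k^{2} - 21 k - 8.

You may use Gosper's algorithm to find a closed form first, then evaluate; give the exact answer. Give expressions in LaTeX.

r(k) = (10*k**4 + 56*k**3 + 131*k**2 + 155*k + 78)/(10*k**4 + 16*k**3 + 23*k**2 + 21*k + 8) after simplifying.
Normal form (A,B,C) = (1, 1, k**4 + 8*k**3/5 + 23*k**2/10 + 21*k/10 + 4/5).
Solve (1)·f(k+1) − (1)·f(k) = k**4 + 8*k**3/5 + 23*k**2/10 + 21*k/10 + 4/5.
From deg A=0, deg B=0, deg C=4: d=5.
Coefficient equations give f(k) = k*(2*k**4 - k**3 + 3*k**2 + 3*k + 1)/10.
Get s_k = R·t_k = k*(-2*k**4 + k**3 - 3*k**2 - 3*k - 1) with R(k) = B(k−1)f(k)/C(k) = k*(2*k**4 - k**3 + 3*k**2 + 3*k + 1)/(10*k**4 + 16*k**3 + 23*k**2 + 21*k + 8).
Δs = -10*k**4 - 16*k**3 - 23*k**2 - 21*k - 8, as required.
Σ_(k=3)^(9) t_k = s_(10) − s_(3) = -193310 − (-516) = -192794.

Σ = -192794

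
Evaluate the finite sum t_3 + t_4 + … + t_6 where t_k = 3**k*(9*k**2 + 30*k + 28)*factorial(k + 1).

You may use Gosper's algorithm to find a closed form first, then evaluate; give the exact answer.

r(k) = 3*(9*k**3 + 66*k**2 + 163*k + 134)/(9*k**2 + 30*k + 28) after simplifying.
Normal form (A,B,C) = (3*k + 6, 1, k**2 + 10*k/3 + 28/9).
Solve (3*k + 6)·f(k+1) − (1)·f(k) = k**2 + 10*k/3 + 28/9.
Degrees (1,0,2) ⇒ d ≤ 1.
Match coefficients ⇒ f(k) = (3*k + 2)/9.
So s_k = (B(k−1)f/C)·t_k = ((3*k + 2)/(9*k**2 + 30*k + 28))·t_k = 3**k*(3*k + 2)*factorial(k + 1).
Verify: 3**k*(9*k**2 + 30*k + 28)*factorial(k + 1) matches t_k.
Sum = s_(7) − s_(3); s_(7) = 2028136320, s_(3) = 7128 ⇒ 2028129192.

Σ = 2028129192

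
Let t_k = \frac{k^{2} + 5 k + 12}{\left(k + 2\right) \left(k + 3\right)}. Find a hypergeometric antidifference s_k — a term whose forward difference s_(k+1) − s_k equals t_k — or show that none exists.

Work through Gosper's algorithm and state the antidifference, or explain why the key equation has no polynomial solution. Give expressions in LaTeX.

s_k = \frac{k \left(k + 5\right)}{k + 2}

Step 1: r(k) = (k + 2)*(5*k + (k + 1)**2 + 17)/((k + 4)*(k**2 + 5*k + 12)).
Factor: A=k + 2; B=k + 4; C=k**2 + 5*k + 12.
Solve (k + 2)·f(k+1) − (k + 3)·f(k) = k**2 + 5*k + 12.
deg f ≤ 2 (via 1,1,2).
Coefficient equations give f(k) = k*(k + 5).
Get s_k = R·t_k = k*(k + 5)/(k + 2) with R(k) = B(k−1)f(k)/C(k) = k*(k + 3)*(k + 5)/(k**2 + 5*k + 12).
Verify: (k**2 + 5*k + 12)/(k**2 + 5*k + 6) matches t_k.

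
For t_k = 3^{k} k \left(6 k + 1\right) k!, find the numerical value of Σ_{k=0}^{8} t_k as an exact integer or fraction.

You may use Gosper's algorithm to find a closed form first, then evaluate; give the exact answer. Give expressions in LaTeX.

Ratio r(k) = (k + 1)**2*(18*k + 21)/(k*(6*k + 1)).
Normal form (A,B,C) = (3*k + 3, 1, k**2 + k/6).
Set up (3*k + 3)·f(k+1) − (1)·f(k) − (k**2 + k/6) = 0.
Bound: deg f ≤ 1.
Solve for f: f(k) = (2*k - 3)/6 (degree 1 ≤ 1).
R(k) = B(k−1)·f(k)/C(k) = (2*k - 3)/(k*(6*k + 1)); s_k = R·t_k = 3**k*(2*k - 3)*factorial(k).
s_(k+1) − s_k = 3**k*k*(6*k + 1)*factorial(k) = t_k.
Evaluate s at k=9 and k=0: 107138505600 and -3; difference 107138505603.

Σ = 107138505603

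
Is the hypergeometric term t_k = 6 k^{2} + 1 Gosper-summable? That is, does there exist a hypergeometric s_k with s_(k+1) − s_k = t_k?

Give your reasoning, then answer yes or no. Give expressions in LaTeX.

Ratio r(k) = (6*(k + 1)**2 + 1)/(6*k**2 + 1).
Take A(k)=1, B(k)=1, C(k)=k**2 + 1/6.
f must satisfy (1)·f(k+1) − (1)·f(k) = k**2 + 1/6.
d = 3 from the (0,0,2) case.
Solving with deg f ≤ 3: f(k) = k*(2*k**2 - 3*k + 2)/6.
Then R = B(k−1)f/C = k*(2*k**2 - 3*k + 2)/(6*k**2 + 1), so s_k = R(k)·t_k = k*(2*k**2 - 3*k + 2).
Check: Δs_k = 6*k**2 + 1. ✓

Yes. s_k = k \left(2 k^{2} - 3 k + 2\right).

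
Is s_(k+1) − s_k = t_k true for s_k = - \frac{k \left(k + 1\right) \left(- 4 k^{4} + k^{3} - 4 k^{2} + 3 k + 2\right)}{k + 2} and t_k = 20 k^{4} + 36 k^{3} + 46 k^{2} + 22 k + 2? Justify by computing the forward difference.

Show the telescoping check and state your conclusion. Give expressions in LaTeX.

Invalid: residual \frac{- 16 k^{5} - 77 k^{4} - 114 k^{3} - 117 k^{2} - 48 k - 4}{k^{2} + 5 k + 6} ≠ 0.

s_(k+1) = (4*k**6 + 27*k**5 + 78*k**4 + 123*k**3 + 106*k**2 + 42*k + 4)/(k + 3)
s_(k+1) − s_k = (20*k**6 + 120*k**5 + 269*k**4 + 354*k**3 + 271*k**2 + 94*k + 8)/(k**2 + 5*k + 6)
(s_(k+1) − s_k) − t_k = (-16*k**5 - 77*k**4 - 114*k**3 - 117*k**2 - 48*k - 4)/(k**2 + 5*k + 6)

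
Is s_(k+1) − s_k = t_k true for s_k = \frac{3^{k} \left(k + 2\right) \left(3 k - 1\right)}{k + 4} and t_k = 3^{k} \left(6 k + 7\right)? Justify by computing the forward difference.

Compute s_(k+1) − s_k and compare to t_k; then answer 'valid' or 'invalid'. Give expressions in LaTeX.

s_(k+1) = 3**(k + 1)*(k + 3)*(3*k + 2)/(k + 5)
s_(k+1) − s_k = 3**k*(6*k**3 + 49*k**2 + 127*k + 82)/(k**2 + 9*k + 20)
(s_(k+1) − s_k) − t_k = 3**k*(-12*k**2 - 56*k - 58)/(k**2 + 9*k + 20)

Invalid: residual \frac{3^{k} \left(- 12 k^{2} - 56 k - 58\right)}{k^{2} + 9 k + 20} ≠ 0.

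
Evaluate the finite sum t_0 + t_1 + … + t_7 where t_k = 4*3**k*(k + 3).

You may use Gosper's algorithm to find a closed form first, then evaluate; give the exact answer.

t_(k+1)/t_k = 3*(k + 4)/(k + 3).
A = 3, B = 1, C = k + 3.
Set up (3)·f(k+1) − (1)·f(k) − (k + 3) = 0.
d = 1 from the (0,0,1) case.
Match coefficients ⇒ f(k) = (2*k + 3)/4.
R(k) = B(k−1)·f(k)/C(k) = (2*k + 3)/(4*(k + 3)); s_k = R·t_k = 3**k*(2*k + 3).
Δs = 4*3**k*(k + 3), as required.
Telescoping: Σ = s_(8) − s_(0) = 124659 − (3) = 124656.

Σ = 124656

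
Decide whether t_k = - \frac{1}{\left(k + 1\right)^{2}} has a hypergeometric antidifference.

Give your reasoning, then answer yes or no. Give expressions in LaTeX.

No — t_k has no hypergeometric antidifference.

The ratio is (k + 1)**2/(k + 2)**2.
So A=k**2 + 2*k + 1 and B=k**2 + 4*k + 4, with C=1.
Set up (k**2 + 2*k + 1)·f(k+1) − (k**2 + 2*k + 1)·f(k) − (1) = 0.
Degrees (2,2,0) ⇒ d ≤ 0.
f = c0 ⇒ A·f(k+1) − B(k−1)·f(k) − C = -1. The system {-1 = 0} is inconsistent; no antidifference.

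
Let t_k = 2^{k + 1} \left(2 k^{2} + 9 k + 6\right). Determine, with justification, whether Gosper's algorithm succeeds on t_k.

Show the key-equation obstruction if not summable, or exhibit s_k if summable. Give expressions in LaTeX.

t_(k+1)/t_k = 2*(2*k**2 + 13*k + 17)/(2*k**2 + 9*k + 6).
Normal form (A,B,C) = (2, 1, k**2 + 9*k/2 + 3).
Need (2)·f(k+1) − (1)·f(k) = k**2 + 9*k/2 + 3.
d = 2 from the (0,0,2) case.
Solve for f: f(k) = k*(2*k + 1)/2 (degree 2 ≤ 2).
Then R = B(k−1)f/C = k*(2*k + 1)/(2*k**2 + 9*k + 6), so s_k = R(k)·t_k = 2**(k + 1)*k*(2*k + 1).
Check: Δs_k = 2**(k + 1)*(2*k**2 + 9*k + 6). ✓

Yes. s_k = 2^{k + 1} k \left(2 k + 1\right).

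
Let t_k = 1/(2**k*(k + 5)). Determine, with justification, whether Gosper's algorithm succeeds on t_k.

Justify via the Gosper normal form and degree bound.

Step 1: r(k) = (k + 5)/(2*(k + 6)).
Take A(k)=k/2 + 5/2, B(k)=k + 6, C(k)=1.
f must satisfy (k/2 + 5/2)·f(k+1) − (k + 5)·f(k) = 1.
d = -1 from the (1,1,0) case.
d = -1 < 0 ⇒ no nonzero polynomial f; not summable.

No — t_k has no hypergeometric antidifference.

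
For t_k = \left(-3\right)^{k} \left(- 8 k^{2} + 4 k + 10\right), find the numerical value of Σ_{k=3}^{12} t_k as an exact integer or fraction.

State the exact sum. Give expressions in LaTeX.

The ratio is 3*(-4*k**2 - 6*k + 3)/(4*k**2 - 2*k - 5).
Gosper form: A/B · C(k+1)/C(k) with A=-3, B=1, C=k**2 - k/2 - 5/4.
Solve (-3)·f(k+1) − (1)·f(k) = k**2 - k/2 - 5/4.
d = 2 from the (0,0,2) case.
Solve for f: f(k) = -(2*k**2 - 4*k - 1)/8 (degree 2 ≤ 2).
Get s_k = R·t_k = (-3)**k*(2*k**2 - 4*k - 1) with R(k) = B(k−1)f(k)/C(k) = -(2*k**2 - 4*k - 1)/(2*(4*k**2 - 2*k - 5)).
s_(k+1) − s_k = (-3)**k*(-8*k**2 + 4*k + 10) = t_k.
Σ_(k=3)^(12) t_k = s_(13) − s_(3) = -454382055 − (-135) = -454381920.

Σ = -454381920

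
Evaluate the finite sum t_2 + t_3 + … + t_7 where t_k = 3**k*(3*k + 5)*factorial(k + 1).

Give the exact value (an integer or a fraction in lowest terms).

Σ = 2380855626

t_(k+1)/t_k = 3*(k + 2)*(3*k + 8)/(3*k + 5).
So A=3*k + 6 and B=1, with C=k + 5/3.
Key eq: (3*k + 6)·f(k+1) = (1)·f(k) + (k + 5/3).
Bound: deg f ≤ 0.
Match coefficients ⇒ f(k) = 1/3.
Certificate R = B(k−1)f/C = 1/(3*k + 5) gives s_k = 3**k*factorial(k + 1).
Δs = 3**k*(3*k + 5)*factorial(k + 1), as required.
Σ_(k=2)^(7) t_k = s_(8) − s_(2) = 2380855680 − (54) = 2380855626.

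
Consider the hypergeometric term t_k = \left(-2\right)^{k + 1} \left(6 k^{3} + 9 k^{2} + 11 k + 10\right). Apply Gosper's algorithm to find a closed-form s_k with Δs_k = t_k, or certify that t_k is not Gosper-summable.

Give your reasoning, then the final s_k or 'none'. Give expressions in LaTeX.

s_k = \left(-2\right)^{k + 1} \left(- 2 k^{3} + k^{2} - k - 2\right)

t_(k+1)/t_k = 2*(-6*k**3 - 27*k**2 - 47*k - 36)/(6*k**3 + 9*k**2 + 11*k + 10).
So A=-2 and B=1, with C=k**3 + 3*k**2/2 + 11*k/6 + 5/3.
Solve (-2)·f(k+1) − (1)·f(k) = k**3 + 3*k**2/2 + 11*k/6 + 5/3.
Degrees (0,0,3) ⇒ d ≤ 3.
A polynomial solution: f(k) = -(2*k**3 - k**2 + k + 2)/6.
Certificate R = B(k−1)f/C = -(2*k**3 - k**2 + k + 2)/(6*k**3 + 9*k**2 + 11*k + 10) gives s_k = (-2)**(k + 1)*(-2*k**3 + k**2 - k - 2).
s_(k+1) − s_k = (-2)**(k + 1)*(6*k**3 + 9*k**2 + 11*k + 10) = t_k.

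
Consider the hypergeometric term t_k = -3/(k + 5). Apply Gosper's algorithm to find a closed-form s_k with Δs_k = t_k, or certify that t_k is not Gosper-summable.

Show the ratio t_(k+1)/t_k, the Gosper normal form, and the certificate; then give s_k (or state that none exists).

t_(k+1)/t_k = (k + 5)/(k + 6).
Take A(k)=k + 5, B(k)=k + 6, C(k)=1.
Key eq: (k + 5)·f(k+1) = (k + 5)·f(k) + (1).
deg f ≤ 0 (via 1,1,0).
f = c0 ⇒ A·f(k+1) − B(k−1)·f(k) − C = -1. The system {-1 = 0} is inconsistent; no antidifference.

not Gosper-summable; s_k does not exist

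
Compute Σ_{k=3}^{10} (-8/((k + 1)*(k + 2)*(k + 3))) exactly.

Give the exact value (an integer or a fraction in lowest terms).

t_(k+1)/t_k = (k + 1)/(k + 4).
Normal form (A,B,C) = (k + 1, k + 4, 1).
Set up (k + 1)·f(k+1) − (k + 3)·f(k) − (1) = 0.
d = 2 from the (1,1,0) case.
Solving with deg f ≤ 2: f(k) = k*(k + 3)/4.
Get s_k = R·t_k = 2*k*(-k - 3)/((k + 1)*(k + 2)) with R(k) = B(k−1)f(k)/C(k) = k*(k + 3)**2/4.
Check: Δs_k = -8/(k**3 + 6*k**2 + 11*k + 6). ✓
Telescoping: Σ = s_(11) − s_(3) = -77/39 − (-9/5) = -34/195.

Σ = -34/195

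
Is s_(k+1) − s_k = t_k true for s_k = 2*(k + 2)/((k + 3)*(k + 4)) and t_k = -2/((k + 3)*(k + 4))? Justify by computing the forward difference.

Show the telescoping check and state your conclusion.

s_(k+1) = 2*(k + 3)/((k + 4)*(k + 5))
s_(k+1) − s_k = 2*(-k - 1)/(k**3 + 12*k**2 + 47*k + 60)
(s_(k+1) − s_k) − t_k = 8/(k**3 + 12*k**2 + 47*k + 60)

Invalid: residual 8/(k**3 + 12*k**2 + 47*k + 60) ≠ 0.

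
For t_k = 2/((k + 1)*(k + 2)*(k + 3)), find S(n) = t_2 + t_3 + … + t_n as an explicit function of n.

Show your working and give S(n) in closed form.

S(n) = (n**2 + 5*n - 6)/(12*(n**2 + 5*n + 6))

The ratio is (k + 1)/(k + 4).
Gosper form: A/B · C(k+1)/C(k) with A=k + 1, B=k + 4, C=1.
Set up (k + 1)·f(k+1) − (k + 3)·f(k) − (1) = 0.
d = 2 from the (1,1,0) case.
Solve for f: f(k) = k*(k + 3)/4 (degree 2 ≤ 2).
So s_k = (B(k−1)f/C)·t_k = (k*(k + 3)**2/4)·t_k = k*(k + 3)/(2*(k + 1)*(k + 2)).
Check: Δs_k = 2/(k**3 + 6*k**2 + 11*k + 6). ✓
s_(n+1) = (n**2 + 5*n + 4)/(2*(n**2 + 5*n + 6)) and s_(2) = 5/12, so S(n) = (n**2 + 5*n - 6)/(12*(n**2 + 5*n + 6)).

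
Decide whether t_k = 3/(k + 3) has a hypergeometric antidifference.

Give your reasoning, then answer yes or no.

Step 1: r(k) = (k + 3)/(k + 4).
Take A(k)=k + 3, B(k)=k + 4, C(k)=1.
Set up (k + 3)·f(k+1) − (k + 3)·f(k) − (1) = 0.
d = 0 from the (1,1,0) case.
Generic f = c0 gives residual -1; -1 = 0 cannot hold, so t_k is not Gosper-summable.

No — t_k has no hypergeometric antidifference.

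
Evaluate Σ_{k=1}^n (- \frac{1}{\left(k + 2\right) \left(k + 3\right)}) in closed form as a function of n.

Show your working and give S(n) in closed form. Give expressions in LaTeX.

Step 1: r(k) = (k + 2)/(k + 4).
Normal form (A,B,C) = (k + 2, k + 4, 1).
f must satisfy (k + 2)·f(k+1) − (k + 3)·f(k) = 1.
From deg A=1, deg B=1, deg C=0: d=1.
A polynomial solution: f(k) = k/2.
Then R = B(k−1)f/C = k*(k + 3)/2, so s_k = R(k)·t_k = -k/(2*k + 4).
Check: Δs_k = -1/(k**2 + 5*k + 6). ✓
s_(n+1) = (-n - 1)/(2*(n + 3)) and s_(1) = -1/6, so S(n) = -n/(3*n + 9).

S(n) = - \frac{n}{3 n + 9}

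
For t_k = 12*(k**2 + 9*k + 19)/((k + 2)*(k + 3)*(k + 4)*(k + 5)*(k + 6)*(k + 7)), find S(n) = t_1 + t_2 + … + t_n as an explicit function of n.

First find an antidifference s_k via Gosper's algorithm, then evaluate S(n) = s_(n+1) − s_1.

r(k) = (k + 2)*(9*k + (k + 1)**2 + 28)/((k + 8)*(k**2 + 9*k + 19)) after simplifying.
So A=k + 2 and B=k + 8, with C=k**2 + 9*k + 19.
Key eq: (k + 2)·f(k+1) = (k + 7)·f(k) + (k**2 + 9*k + 19).
deg f ≤ 5 (via 1,1,2).
A polynomial solution: f(k) = k*(k + 3)*(k + 5)*(k**2 + 12*k + 44)/144.
Get s_k = R·t_k = k*(k**2 + 12*k + 44)/(12*(k**3 + 12*k**2 + 44*k + 48)) with R(k) = B(k−1)f(k)/C(k) = k*(k + 3)*(k + 5)*(k + 7)*(k**2 + 12*k + 44)/(144*(k**2 + 9*k + 19)).
s_(k+1) − s_k = 12*(k**2 + 9*k + 19)/(k**6 + 27*k**5 + 295*k**4 + 1665*k**3 + 5104*k**2 + 8028*k + 5040) = t_k.
Telescope: S(n) = s_(n+1) − s_(1) = (n**3 + 15*n**2 + 71*n + 57)/(12*(n**3 + 15*n**2 + 71*n + 105)) − (19/420) = 4*n*(n**2 + 15*n + 71)/(105*(n**3 + 15*n**2 + 71*n + 105)).

S(n) = 4*n*(n**2 + 15*n + 71)/(105*(n**3 + 15*n**2 + 71*n + 105))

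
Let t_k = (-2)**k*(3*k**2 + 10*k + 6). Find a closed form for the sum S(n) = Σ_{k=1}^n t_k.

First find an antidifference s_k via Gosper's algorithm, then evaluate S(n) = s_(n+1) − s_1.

Step 1: r(k) = 2*(-3*k**2 - 16*k - 19)/(3*k**2 + 10*k + 6).
Normal form (A,B,C) = (-2, 1, k**2 + 10*k/3 + 2).
Key eq: (-2)·f(k+1) = (1)·f(k) + (k**2 + 10*k/3 + 2).
Degrees (0,0,2) ⇒ d ≤ 2.
Solving with deg f ≤ 2: f(k) = -k*(k + 2)/3.
R(k) = B(k−1)·f(k)/C(k) = -k*(k + 2)/(3*k**2 + 10*k + 6); s_k = R·t_k = (-2)**k*k*(-k - 2).
Verify: (-2)**k*(3*k**2 + 10*k + 6) matches t_k.
Evaluate: s_(n+1) = 2*(-2)**n*(n**2 + 4*n + 3); subtract s_(1) = 6 ⇒ S(n) = 2*(-2)**n*n**2 + 8*(-2)**n*n + 6*(-2)**n - 6.

S(n) = 2*(-2)**n*n**2 + 8*(-2)**n*n + 6*(-2)**n - 6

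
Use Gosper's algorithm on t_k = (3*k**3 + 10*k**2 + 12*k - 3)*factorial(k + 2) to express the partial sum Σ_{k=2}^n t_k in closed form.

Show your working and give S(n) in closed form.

Compute t_(k+1)/t_k: get (3*k**4 + 28*k**3 + 98*k**2 + 145*k + 66)/(3*k**3 + 10*k**2 + 12*k - 3).
A = k + 3, B = 1, C = k**3 + 10*k**2/3 + 4*k - 1.
Solve (k + 3)·f(k+1) − (1)·f(k) = k**3 + 10*k**2/3 + 4*k - 1.
Degrees (1,0,3) ⇒ d ≤ 2.
Coefficient equations give f(k) = (3*k**2 - 2*k - 3)/3.
Then R = B(k−1)f/C = (3*k**2 - 2*k - 3)/(3*k**3 + 10*k**2 + 12*k - 3), so s_k = R(k)·t_k = (3*k**2 - 2*k - 3)*factorial(k + 2).
Δs = (3*k**3 + 10*k**2 + 12*k - 3)*factorial(k + 2), as required.
Evaluate: s_(n+1) = (3*n**2 + 4*n - 2)*factorial(n + 3); subtract s_(2) = 120 ⇒ S(n) = 3*n**2*factorial(n + 3) + 4*n*factorial(n + 3) - 2*factorial(n + 3) - 120.

S(n) = 3*n**2*factorial(n + 3) + 4*n*factorial(n + 3) - 2*factorial(n + 3) - 120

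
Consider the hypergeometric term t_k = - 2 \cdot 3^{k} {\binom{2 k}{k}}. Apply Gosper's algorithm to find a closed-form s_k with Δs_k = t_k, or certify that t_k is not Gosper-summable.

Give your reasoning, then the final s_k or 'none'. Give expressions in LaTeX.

none — t_k is not Gosper-summable

r(k) = 6*(2*k + 1)/(k + 1) after simplifying.
A = 12*k + 6, B = k + 1, C = 1.
Set up (12*k + 6)·f(k+1) − (k)·f(k) − (1) = 0.
d = -1 from the (1,1,0) case.
Bound -1 < 0, so the key equation has no polynomial solution.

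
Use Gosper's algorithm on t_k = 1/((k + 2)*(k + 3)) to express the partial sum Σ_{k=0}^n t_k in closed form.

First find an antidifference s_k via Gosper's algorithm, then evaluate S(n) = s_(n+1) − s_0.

S(n) = (n + 1)/(2*(n + 3))

Ratio r(k) = (k + 2)/(k + 4).
A = k + 2, B = k + 4, C = 1.
Key eq: (k + 2)·f(k+1) = (k + 3)·f(k) + (1).
Degrees (1,1,0) ⇒ d ≤ 1.
Coefficient equations give f(k) = k/2.
Then R = B(k−1)f/C = k*(k + 3)/2, so s_k = R(k)·t_k = k/(2*(k + 2)).
s_(k+1) − s_k = 1/(k**2 + 5*k + 6) = t_k.
Telescope: S(n) = s_(n+1) − s_(0) = (n + 1)/(2*(n + 3)) − (0) = (n + 1)/(2*(n + 3)).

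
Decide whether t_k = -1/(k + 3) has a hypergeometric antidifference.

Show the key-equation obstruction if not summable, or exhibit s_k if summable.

The ratio is (k + 3)/(k + 4).
Normal form (A,B,C) = (k + 3, k + 4, 1).
Key eq: (k + 3)·f(k+1) = (k + 3)·f(k) + (1).
From deg A=1, deg B=1, deg C=0: d=0.
f = c0 ⇒ A·f(k+1) − B(k−1)·f(k) − C = -1. The system {-1 = 0} is inconsistent; no antidifference.

No; the coefficient equations for f are inconsistent.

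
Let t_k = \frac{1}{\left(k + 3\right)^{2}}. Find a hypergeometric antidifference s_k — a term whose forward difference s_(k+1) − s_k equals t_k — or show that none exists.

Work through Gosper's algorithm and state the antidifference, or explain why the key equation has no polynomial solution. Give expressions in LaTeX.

Compute t_(k+1)/t_k: get (k + 3)**2/(k + 4)**2.
Take A(k)=k**2 + 6*k + 9, B(k)=k**2 + 8*k + 16, C(k)=1.
Need (k**2 + 6*k + 9)·f(k+1) − (k**2 + 6*k + 9)·f(k) = 1.
Bound: deg f ≤ 0.
Put f(k) = c0: A·f(k+1) − B(k−1)·f(k) − C = -1; need -1 = 0 — inconsistent ⇒ no f, not summable.

not Gosper-summable; s_k does not exist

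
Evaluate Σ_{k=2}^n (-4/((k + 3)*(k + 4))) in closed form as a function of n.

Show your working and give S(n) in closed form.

S(n) = 4*(1 - n)/(5*(n + 4))

Step 1: r(k) = (k + 3)/(k + 5).
So A=k + 3 and B=k + 5, with C=1.
Solve (k + 3)·f(k+1) − (k + 4)·f(k) = 1.
From deg A=1, deg B=1, deg C=0: d=1.
A polynomial solution: f(k) = k/3.
So s_k = (B(k−1)f/C)·t_k = (k*(k + 4)/3)·t_k = -4*k/(3*k + 9).
Δs = -4/(k**2 + 7*k + 12), as required.
Telescope: S(n) = s_(n+1) − s_(2) = 4*(-n - 1)/(3*(n + 4)) − (-8/15) = 4*(1 - n)/(5*(n + 4)).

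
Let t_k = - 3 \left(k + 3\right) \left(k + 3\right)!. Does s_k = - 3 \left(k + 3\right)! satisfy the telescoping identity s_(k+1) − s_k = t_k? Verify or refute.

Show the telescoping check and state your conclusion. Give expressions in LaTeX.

s_(k+1) = -3*factorial(k + 4)
s_(k+1) − s_k = -3*(k + 3)*factorial(k + 3)
(s_(k+1) − s_k) − t_k = 0

Valid — Δs_k = t_k.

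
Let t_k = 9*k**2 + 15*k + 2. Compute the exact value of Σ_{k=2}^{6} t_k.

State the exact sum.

Σ = 1120

t_(k+1)/t_k = (9*k**2 + 33*k + 26)/(9*k**2 + 15*k + 2).
So A=1 and B=1, with C=k**2 + 5*k/3 + 2/9.
f must satisfy (1)·f(k+1) − (1)·f(k) = k**2 + 5*k/3 + 2/9.
Degrees (0,0,2) ⇒ d ≤ 3.
Match coefficients ⇒ f(k) = k*(3*k**2 + 3*k - 4)/9.
Certificate R = B(k−1)f/C = k*(3*k**2 + 3*k - 4)/(9*k**2 + 15*k + 2) gives s_k = k*(3*k**2 + 3*k - 4).
Verify: 9*k**2 + 15*k + 2 matches t_k.
Sum = s_(7) − s_(2); s_(7) = 1148, s_(2) = 28 ⇒ 1120.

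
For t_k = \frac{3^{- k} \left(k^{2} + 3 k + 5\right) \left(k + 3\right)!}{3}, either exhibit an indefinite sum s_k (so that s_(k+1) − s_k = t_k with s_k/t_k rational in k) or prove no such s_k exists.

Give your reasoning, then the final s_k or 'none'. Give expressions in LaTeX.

s_k = 3^{- k} \left(k + 1\right) \left(k + 3\right)!

t_(k+1)/t_k = (k + 4)*(3*k + (k + 1)**2 + 8)/(3*(k**2 + 3*k + 5)).
Take A(k)=k/3 + 4/3, B(k)=1, C(k)=k**2 + 3*k + 5.
Set up (k/3 + 4/3)·f(k+1) − (1)·f(k) − (k**2 + 3*k + 5) = 0.
d = 1 from the (1,0,2) case.
Solve for f: f(k) = 3*(k + 1) (degree 1 ≤ 1).
R(k) = B(k−1)·f(k)/C(k) = 3*(k + 1)/(k**2 + 3*k + 5); s_k = R·t_k = (k + 1)*factorial(k + 3)/3**k.
s_(k+1) − s_k = (k**2 + 3*k + 5)*factorial(k + 3)/(3*3**k) = t_k.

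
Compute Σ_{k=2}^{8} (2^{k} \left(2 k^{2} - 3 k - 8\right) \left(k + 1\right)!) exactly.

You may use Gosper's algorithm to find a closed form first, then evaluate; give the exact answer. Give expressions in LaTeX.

Compute t_(k+1)/t_k: get 2*(2*k**3 + 5*k**2 - 7*k - 18)/(2*k**2 - 3*k - 8).
Normal form (A,B,C) = (2*k + 4, 1, k**2 - 3*k/2 - 4).
Set up (2*k + 4)·f(k+1) − (1)·f(k) − (k**2 - 3*k/2 - 4) = 0.
Bound: deg f ≤ 1.
A polynomial solution: f(k) = (k - 4)/2.
Certificate R = B(k−1)f/C = (k - 4)/(2*k**2 - 3*k - 8) gives s_k = 2**k*(k - 4)*factorial(k + 1).
Check: Δs_k = 2**k*(2*k**2 - 3*k - 8)*factorial(k + 1). ✓
Telescoping: Σ = s_(9) − s_(2) = 9289728000 − (-48) = 9289728048.

Σ = 9289728048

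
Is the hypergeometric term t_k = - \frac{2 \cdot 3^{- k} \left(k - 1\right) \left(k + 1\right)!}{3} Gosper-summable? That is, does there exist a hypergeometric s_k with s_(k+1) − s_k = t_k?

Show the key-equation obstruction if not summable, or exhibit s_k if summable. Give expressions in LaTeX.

Compute t_(k+1)/t_k: get k*(k + 2)/(3*(k - 1)).
Take A(k)=k/3 + 2/3, B(k)=1, C(k)=k - 1.
Set up (k/3 + 2/3)·f(k+1) − (1)·f(k) − (k - 1) = 0.
deg f ≤ 0 (via 1,0,1).
Coefficient equations give f(k) = 3.
Get s_k = R·t_k = -2*factorial(k + 1)/3**k with R(k) = B(k−1)f(k)/C(k) = 3/(k - 1).
Check: Δs_k = -2*(k - 1)*factorial(k + 1)/(3*3**k). ✓

Yes. s_k = - 2 \cdot 3^{- k} \left(k + 1\right)!.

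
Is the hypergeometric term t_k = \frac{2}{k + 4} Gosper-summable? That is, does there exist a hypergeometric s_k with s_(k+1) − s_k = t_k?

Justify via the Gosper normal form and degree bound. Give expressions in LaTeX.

No — the linear system for f has no solution.

t_(k+1)/t_k = (k + 4)/(k + 5).
Factor: A=k + 4; B=k + 5; C=1.
Solve (k + 4)·f(k+1) − (k + 4)·f(k) = 1.
deg f ≤ 0 (via 1,1,0).
Write f(k) = c0. Then LHS − RHS = -1, requiring -1 = 0: contradictory. No certificate.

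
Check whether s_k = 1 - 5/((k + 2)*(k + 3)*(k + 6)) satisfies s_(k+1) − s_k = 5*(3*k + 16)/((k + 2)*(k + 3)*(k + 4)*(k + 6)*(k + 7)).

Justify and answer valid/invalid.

Valid — Δs_k = t_k.

s_(k+1) = 1 - 5/((k + 3)*(k + 4)*(k + 7))
s_(k+1) − s_k = 5*(3*k + 16)/(k**5 + 22*k**4 + 185*k**3 + 740*k**2 + 1404*k + 1008)
(s_(k+1) − s_k) − t_k = 0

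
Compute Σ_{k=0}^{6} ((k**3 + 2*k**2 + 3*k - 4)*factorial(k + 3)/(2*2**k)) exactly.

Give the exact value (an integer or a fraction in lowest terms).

Σ = 992250

The ratio is (k**4 + 9*k**3 + 30*k**2 + 42*k + 8)/(2*(k**3 + 2*k**2 + 3*k - 4)).
A = k/2 + 2, B = 1, C = k**3 + 2*k**2 + 3*k - 4.
f must satisfy (k/2 + 2)·f(k+1) − (1)·f(k) = k**3 + 2*k**2 + 3*k - 4.
Bound: deg f ≤ 2.
Match coefficients ⇒ f(k) = 2*k*(k - 2).
So s_k = (B(k−1)f/C)·t_k = (2*k*(k - 2)/(k**3 + 2*k**2 + 3*k - 4))·t_k = k*(k - 2)*factorial(k + 3)/2**k.
Check: Δs_k = (k**3 + 2*k**2 + 3*k - 4)*factorial(k + 3)/(2*2**k). ✓
Sum = s_(7) − s_(0); s_(7) = 992250, s_(0) = 0 ⇒ 992250.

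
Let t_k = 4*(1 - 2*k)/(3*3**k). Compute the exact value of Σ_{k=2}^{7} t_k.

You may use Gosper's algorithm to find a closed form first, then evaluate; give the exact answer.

The ratio is (2*k + 1)/(3*(2*k - 1)).
Gosper form: A/B · C(k+1)/C(k) with A=1/3, B=1, C=k - 1/2.
f must satisfy (1/3)·f(k+1) − (1)·f(k) = k - 1/2.
From deg A=0, deg B=0, deg C=1: d=1.
A polynomial solution: f(k) = -3*k/2.
Then R = B(k−1)f/C = -3*k/(2*k - 1), so s_k = R(k)·t_k = 4*k/3**k.
Check: Δs_k = 4*(1 - 2*k)/(3*3**k). ✓
Σ_(k=2)^(7) t_k = s_(8) − s_(2) = 32/6561 − (8/9) = -5800/6561.

Σ = -5800/6561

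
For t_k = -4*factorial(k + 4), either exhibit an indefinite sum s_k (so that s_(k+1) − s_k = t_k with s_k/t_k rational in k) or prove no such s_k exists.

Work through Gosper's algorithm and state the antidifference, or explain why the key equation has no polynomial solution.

Compute t_(k+1)/t_k: get k + 5.
Normal form (A,B,C) = (k + 5, 1, 1).
f must satisfy (k + 5)·f(k+1) − (1)·f(k) = 1.
Degrees (1,0,0) ⇒ d ≤ -1.
d = -1 < 0 ⇒ no nonzero polynomial f; not summable.

not Gosper-summable; s_k does not exist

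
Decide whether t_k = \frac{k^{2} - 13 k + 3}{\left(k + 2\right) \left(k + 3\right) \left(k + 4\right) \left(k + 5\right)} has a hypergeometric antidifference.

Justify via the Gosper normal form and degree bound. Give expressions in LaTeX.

Yes. s_k = \frac{k \left(- k^{2} - 33 k + 70\right)}{24 \left(k + 2\right) \left(k + 3\right) \left(k + 4\right)}.

Step 1: r(k) = -(k + 2)*(13*k - (k + 1)**2 + 10)/((k + 6)*(k**2 - 13*k + 3)).
Factor: A=k + 2; B=k + 6; C=k**2 - 13*k + 3.
Need (k + 2)·f(k+1) − (k + 5)·f(k) = k**2 - 13*k + 3.
Degrees (1,1,2) ⇒ d ≤ 3.
A polynomial solution: f(k) = -k*(k - 2)*(k + 35)/24.
Get s_k = R·t_k = k*(-k**2 - 33*k + 70)/(24*(k + 2)*(k + 3)*(k + 4)) with R(k) = B(k−1)f(k)/C(k) = -k*(k - 2)*(k + 5)*(k + 35)/(24*(k**2 - 13*k + 3)).
Check: Δs_k = (k**2 - 13*k + 3)/(k**4 + 14*k**3 + 71*k**2 + 154*k + 120). ✓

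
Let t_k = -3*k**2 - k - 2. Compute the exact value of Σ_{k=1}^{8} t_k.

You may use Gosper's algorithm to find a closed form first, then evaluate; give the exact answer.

Σ = -664

Compute t_(k+1)/t_k: get (k + 3*(k + 1)**2 + 3)/(3*k**2 + k + 2).
A = 1, B = 1, C = k**2 + k/3 + 2/3.
Set up (1)·f(k+1) − (1)·f(k) − (k**2 + k/3 + 2/3) = 0.
Bound: deg f ≤ 3.
A polynomial solution: f(k) = k*(k**2 - k + 2)/3.
So s_k = (B(k−1)f/C)·t_k = (k*(k**2 - k + 2)/(3*k**2 + k + 2))·t_k = k*(-k**2 + k - 2).
s_(k+1) − s_k = -3*k**2 - k - 2 = t_k.
Telescoping: Σ = s_(9) − s_(1) = -666 − (-2) = -664.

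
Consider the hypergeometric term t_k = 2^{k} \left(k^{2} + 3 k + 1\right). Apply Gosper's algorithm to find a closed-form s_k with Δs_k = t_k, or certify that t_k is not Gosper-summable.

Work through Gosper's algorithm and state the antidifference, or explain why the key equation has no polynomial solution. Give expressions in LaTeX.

Compute t_(k+1)/t_k: get 2*(k**2 + 5*k + 5)/(k**2 + 3*k + 1).
Factor: A=2; B=1; C=k**2 + 3*k + 1.
f must satisfy (2)·f(k+1) − (1)·f(k) = k**2 + 3*k + 1.
Degrees (0,0,2) ⇒ d ≤ 2.
Match coefficients ⇒ f(k) = k**2 - k + 1.
Certificate R = B(k−1)f/C = (k**2 - k + 1)/(k**2 + 3*k + 1) gives s_k = 2**k*(k**2 - k + 1).
s_(k+1) − s_k = 2**k*(k**2 + 3*k + 1) = t_k.

s_k = 2^{k} \left(k^{2} - k + 1\right)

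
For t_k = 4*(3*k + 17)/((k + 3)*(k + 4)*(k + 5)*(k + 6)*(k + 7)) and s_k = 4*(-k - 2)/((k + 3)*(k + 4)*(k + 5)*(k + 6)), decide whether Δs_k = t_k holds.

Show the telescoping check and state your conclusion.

Invalid: residual -48/(k**5 + 25*k**4 + 245*k**3 + 1175*k**2 + 2754*k + 2520) ≠ 0.

s_(k+1) = 4*(-k - 3)/((k + 4)*(k + 5)*(k + 6)*(k + 7))
s_(k+1) − s_k = 4*(3*k + 5)/(k**5 + 25*k**4 + 245*k**3 + 1175*k**2 + 2754*k + 2520)
(s_(k+1) − s_k) − t_k = -48/(k**5 + 25*k**4 + 245*k**3 + 1175*k**2 + 2754*k + 2520)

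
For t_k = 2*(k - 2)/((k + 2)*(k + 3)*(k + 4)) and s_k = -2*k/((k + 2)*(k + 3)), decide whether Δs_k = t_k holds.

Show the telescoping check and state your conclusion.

Valid: the claim telescopes to t_k.

s_(k+1) = 2*(-k - 1)/((k + 3)*(k + 4))
s_(k+1) − s_k = 2*(k - 2)/(k**3 + 9*k**2 + 26*k + 24)
(s_(k+1) − s_k) − t_k = 0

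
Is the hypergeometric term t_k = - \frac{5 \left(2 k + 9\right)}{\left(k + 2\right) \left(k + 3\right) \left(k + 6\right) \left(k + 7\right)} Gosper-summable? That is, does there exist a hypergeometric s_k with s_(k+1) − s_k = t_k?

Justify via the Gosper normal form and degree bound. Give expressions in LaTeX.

Yes. s_k = \frac{5 k \left(- k - 8\right)}{12 \left(k^{2} + 8 k + 12\right)}.

r(k) = (k + 2)*(k + 6)*(2*k + 11)/((k + 4)*(k + 8)*(2*k + 9)) after simplifying.
Normal form (A,B,C) = (k + 2, k + 8, k**3 + 27*k**2/2 + 121*k/2 + 90).
f must satisfy (k + 2)·f(k+1) − (k + 7)·f(k) = k**3 + 27*k**2/2 + 121*k/2 + 90.
From deg A=1, deg B=1, deg C=3: d=5.
Coefficient equations give f(k) = k*(k + 3)*(k + 4)*(k + 5)*(k + 8)/24.
R(k) = B(k−1)·f(k)/C(k) = k*(k + 3)*(k + 7)*(k + 8)/(12*(2*k + 9)); s_k = R·t_k = 5*k*(-k - 8)/(12*(k**2 + 8*k + 12)).
Δs = 5*(-2*k - 9)/(k**4 + 18*k**3 + 113*k**2 + 288*k + 252), as required.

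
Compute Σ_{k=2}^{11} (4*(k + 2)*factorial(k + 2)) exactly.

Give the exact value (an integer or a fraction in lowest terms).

t_(k+1)/t_k = (k + 3)**2/(k + 2).
A = k + 3, B = 1, C = k + 2.
Solve (k + 3)·f(k+1) − (1)·f(k) = k + 2.
Degrees (1,0,1) ⇒ d ≤ 0.
Match coefficients ⇒ f(k) = 1.
R(k) = B(k−1)·f(k)/C(k) = 1/(k + 2); s_k = R·t_k = 4*factorial(k + 2).
Δs = 4*(k + 2)*factorial(k + 2), as required.
Evaluate s at k=12 and k=2: 348713164800 and 96; difference 348713164704.

Σ = 348713164704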